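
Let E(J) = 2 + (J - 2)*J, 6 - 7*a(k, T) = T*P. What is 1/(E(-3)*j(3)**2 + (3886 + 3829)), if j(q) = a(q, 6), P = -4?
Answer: 49/393335 ≈ 0.00012458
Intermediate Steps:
a(k, T) = 6/7 + 4*T/7 (a(k, T) = 6/7 - T*(-4)/7 = 6/7 - (-4)*T/7 = 6/7 + 4*T/7)
j(q) = 30/7 (j(q) = 6/7 + (4/7)*6 = 6/7 + 24/7 = 30/7)
E(J) = 2 + J*(-2 + J) (E(J) = 2 + (-2 + J)*J = 2 + J*(-2 + J))
1/(E(-3)*j(3)**2 + (3886 + 3829)) = 1/((2 + (-3)**2 - 2*(-3))*(30/7)**2 + (3886 + 3829)) = 1/((2 + 9 + 6)*(900/49) + 7715) = 1/(17*(900/49) + 7715) = 1/(15300/49 + 7715) = 1/(393335/49) = 49/393335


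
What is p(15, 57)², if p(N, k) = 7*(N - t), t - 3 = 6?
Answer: 1764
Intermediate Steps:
t = 9 (t = 3 + 6 = 9)
p(N, k) = -63 + 7*N (p(N, k) = 7*(N - 1*9) = 7*(N - 9) = 7*(-9 + N) = -63 + 7*N)
p(15, 57)² = (-63 + 7*15)² = (-63 + 105)² = 42² = 1764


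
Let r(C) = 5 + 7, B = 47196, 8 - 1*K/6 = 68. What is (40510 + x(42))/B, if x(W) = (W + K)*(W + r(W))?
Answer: 11669/23598 ≈ 0.49449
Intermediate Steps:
K = -360 (K = 48 - 6*68 = 48 - 408 = -360)
r(C) = 12
x(W) = (-360 + W)*(12 + W) (x(W) = (W - 360)*(W + 12) = (-360 + W)*(12 + W))
(40510 + x(42))/B = (40510 + (-4320 + 42² - 348*42))/47196 = (40510 + (-4320 + 1764 - 14616))*(1/47196) = (40510 - 17172)*(1/47196) = 23338*(1/47196) = 11669/23598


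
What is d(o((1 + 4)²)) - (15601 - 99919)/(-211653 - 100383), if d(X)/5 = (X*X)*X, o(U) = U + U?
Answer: 32503735947/52006 ≈ 6.2500e+5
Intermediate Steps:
o(U) = 2*U
d(X) = 5*X³ (d(X) = 5*((X*X)*X) = 5*(X²*X) = 5*X³)
d(o((1 + 4)²)) - (15601 - 99919)/(-211653 - 100383) = 5*(2*(1 + 4)²)³ - (15601 - 99919)/(-211653 - 100383) = 5*(2*5²)³ - (-84318)/(-312036) = 5*(2*25)³ - (-84318)*(-1)/312036 = 5*50³ - 1*14053/52006 = 5*125000 - 14053/52006 = 625000 - 14053/52006 = 32503735947/52006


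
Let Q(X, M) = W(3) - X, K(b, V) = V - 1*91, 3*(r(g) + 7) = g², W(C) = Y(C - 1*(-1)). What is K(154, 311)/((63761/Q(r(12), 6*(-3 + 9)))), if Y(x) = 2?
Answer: -8580/63761 ≈ -0.13457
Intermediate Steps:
W(C) = 2
r(g) = -7 + g²/3
K(b, V) = -91 + V (K(b, V) = V - 91 = -91 + V)
Q(X, M) = 2 - X
K(154, 311)/((63761/Q(r(12), 6*(-3 + 9)))) = (-91 + 311)/((63761/(2 - (-7 + (⅓)*12²)))) = 220/((63761/(2 - (-7 + (⅓)*144)))) = 220/((63761/(2 - (-7 + 48)))) = 220/((63761/(2 - 1*41))) = 220/((63761/(2 - 41))) = 220/((63761/(-39))) = 220/((63761*(-1/39))) = 220/(-63761/39) = 220*(-39/63761) = -8580/63761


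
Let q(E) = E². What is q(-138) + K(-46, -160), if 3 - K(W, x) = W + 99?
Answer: 18994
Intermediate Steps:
K(W, x) = -96 - W (K(W, x) = 3 - (W + 99) = 3 - (99 + W) = 3 + (-99 - W) = -96 - W)
q(-138) + K(-46, -160) = (-138)² + (-96 - 1*(-46)) = 19044 + (-96 + 46) = 19044 - 50 = 18994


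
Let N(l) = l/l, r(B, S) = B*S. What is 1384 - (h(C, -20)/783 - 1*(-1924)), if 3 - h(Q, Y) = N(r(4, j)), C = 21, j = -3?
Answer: -422822/783 ≈ -540.00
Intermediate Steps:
N(l) = 1
h(Q, Y) = 2 (h(Q, Y) = 3 - 1*1 = 3 - 1 = 2)
1384 - (h(C, -20)/783 - 1*(-1924)) = 1384 - (2/783 - 1*(-1924)) = 1384 - (2*(1/783) + 1924) = 1384 - (2/783 + 1924) = 1384 - 1*1506494/783 = 1384 - 1506494/783 = -422822/783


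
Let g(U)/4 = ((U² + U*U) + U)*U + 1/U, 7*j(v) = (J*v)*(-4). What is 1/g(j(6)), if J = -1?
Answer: 2058/762721 ≈ 0.0026982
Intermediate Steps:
j(v) = 4*v/7 (j(v) = (-v*(-4))/7 = (4*v)/7 = 4*v/7)
g(U) = 4/U + 4*U*(U + 2*U²) (g(U) = 4*(((U² + U*U) + U)*U + 1/U) = 4*(((U² + U²) + U)*U + 1/U) = 4*((2*U² + U)*U + 1/U) = 4*((U + 2*U²)*U + 1/U) = 4*(U*(U + 2*U²) + 1/U) = 4*(1/U + U*(U + 2*U²)) = 4/U + 4*U*(U + 2*U²))
1/g(j(6)) = 1/(4*(1 + ((4/7)*6)³*(1 + 2*((4/7)*6)))/(((4/7)*6))) = 1/(4*(1 + (24/7)³*(1 + 2*(24/7)))/(24/7)) = 1/(4*(7/24)*(1 + 13824*(1 + 48/7)/343)) = 1/(4*(7/24)*(1 + (13824/343)*(55/7))) = 1/(4*(7/24)*(1 + 760320/2401)) = 1/(4*(7/24)*(762721/2401)) = 1/(762721/2058) = 2058/762721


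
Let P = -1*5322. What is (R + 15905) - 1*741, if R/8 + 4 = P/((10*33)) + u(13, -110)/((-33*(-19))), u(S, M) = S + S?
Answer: 47035388/3135 ≈ 15003.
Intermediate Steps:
P = -5322
u(S, M) = 2*S
R = -503752/3135 (R = -32 + 8*(-5322/(10*33) + (2*13)/((-33*(-19)))) = -32 + 8*(-5322/330 + 26/627) = -32 + 8*(-5322*1/330 + 26*(1/627)) = -32 + 8*(-887/55 + 26/627) = -32 + 8*(-50429/3135) = -32 - 403432/3135 = -503752/3135 ≈ -160.69)
(R + 15905) - 1*741 = (-503752/3135 + 15905) - 1*741 = 49358423/3135 - 741 = 47035388/3135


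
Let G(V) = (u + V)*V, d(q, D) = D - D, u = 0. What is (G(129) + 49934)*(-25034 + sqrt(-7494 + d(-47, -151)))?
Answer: -1666638550 + 66575*I*sqrt(7494) ≈ -1.6666e+9 + 5.7633e+6*I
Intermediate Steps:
d(q, D) = 0
G(V) = V**2 (G(V) = (0 + V)*V = V*V = V**2)
(G(129) + 49934)*(-25034 + sqrt(-7494 + d(-47, -151))) = (129**2 + 49934)*(-25034 + sqrt(-7494 + 0)) = (16641 + 49934)*(-25034 + sqrt(-7494)) = 66575*(-25034 + I*sqrt(7494)) = -1666638550 + 66575*I*sqrt(7494)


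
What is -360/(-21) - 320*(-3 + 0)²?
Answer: -20040/7 ≈ -2862.9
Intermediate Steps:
-360/(-21) - 320*(-3 + 0)² = -360*(-1/21) - 320*(-3)² = 120/7 - 320*9 = 120/7 - 2880 = -20040/7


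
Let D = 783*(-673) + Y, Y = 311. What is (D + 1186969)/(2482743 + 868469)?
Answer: 660321/3351212 ≈ 0.19704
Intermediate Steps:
D = -526648 (D = 783*(-673) + 311 = -526959 + 311 = -526648)
(D + 1186969)/(2482743 + 868469) = (-526648 + 1186969)/(2482743 + 868469) = 660321/3351212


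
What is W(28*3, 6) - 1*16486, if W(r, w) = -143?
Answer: -16629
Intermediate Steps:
W(28*3, 6) - 1*16486 = -143 - 1*16486 = -143 - 16486 = -16629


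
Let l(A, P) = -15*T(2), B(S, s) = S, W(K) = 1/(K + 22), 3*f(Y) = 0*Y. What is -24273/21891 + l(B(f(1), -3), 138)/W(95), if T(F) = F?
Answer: -25620561/7297 ≈ -3511.1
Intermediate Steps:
f(Y) = 0 (f(Y) = (0*Y)/3 = (⅓)*0 = 0)
W(K) = 1/(22 + K)
l(A, P) = -30 (l(A, P) = -15*2 = -30)
-24273/21891 + l(B(f(1), -3), 138)/W(95) = -24273/21891 - 30/(1/(22 + 95)) = -24273*1/21891 - 30/(1/117) = -8091/7297 - 30/1/117 = -8091/7297 - 30*117 = -8091/7297 - 3510 = -25620561/7297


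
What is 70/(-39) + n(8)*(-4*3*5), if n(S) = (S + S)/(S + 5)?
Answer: -2950/39 ≈ -75.641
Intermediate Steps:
n(S) = 2*S/(5 + S) (n(S) = (2*S)/(5 + S) = 2*S/(5 + S))
70/(-39) + n(8)*(-4*3*5) = 70/(-39) + (2*8/(5 + 8))*(-4*3*5) = 70*(-1/39) + (2*8/13)*(-12*5) = -70/39 + (2*8*(1/13))*(-60) = -70/39 + (16/13)*(-60) = -70/39 - 960/13 = -2950/39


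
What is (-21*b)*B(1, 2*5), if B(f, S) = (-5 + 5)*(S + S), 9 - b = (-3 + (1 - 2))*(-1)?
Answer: 0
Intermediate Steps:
b = 5 (b = 9 - (-3 + (1 - 2))*(-1) = 9 - (-3 - 1)*(-1) = 9 - (-4)*(-1) = 9 - 1*4 = 9 - 4 = 5)
B(f, S) = 0 (B(f, S) = 0*(2*S) = 0)
(-21*b)*B(1, 2*5) = -21*5*0 = -105*0 = 0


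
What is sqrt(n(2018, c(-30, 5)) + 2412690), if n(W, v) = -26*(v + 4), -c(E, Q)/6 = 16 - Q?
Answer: sqrt(2414302) ≈ 1553.8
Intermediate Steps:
c(E, Q) = -96 + 6*Q (c(E, Q) = -6*(16 - Q) = -96 + 6*Q)
n(W, v) = -104 - 26*v (n(W, v) = -26*(4 + v) = -104 - 26*v)
sqrt(n(2018, c(-30, 5)) + 2412690) = sqrt((-104 - 26*(-96 + 6*5)) + 2412690) = sqrt((-104 - 26*(-96 + 30)) + 2412690) = sqrt((-104 - 26*(-66)) + 2412690) = sqrt((-104 + 1716) + 2412690) = sqrt(1612 + 2412690) = sqrt(2414302)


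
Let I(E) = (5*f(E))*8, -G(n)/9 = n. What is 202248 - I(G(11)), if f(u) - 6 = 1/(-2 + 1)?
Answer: 202048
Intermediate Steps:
f(u) = 5 (f(u) = 6 + 1/(-2 + 1) = 6 + 1/(-1) = 6 - 1 = 5)
G(n) = -9*n
I(E) = 200 (I(E) = (5*5)*8 = 25*8 = 200)
202248 - I(G(11)) = 202248 - 1*200 = 202248 - 200 = 202048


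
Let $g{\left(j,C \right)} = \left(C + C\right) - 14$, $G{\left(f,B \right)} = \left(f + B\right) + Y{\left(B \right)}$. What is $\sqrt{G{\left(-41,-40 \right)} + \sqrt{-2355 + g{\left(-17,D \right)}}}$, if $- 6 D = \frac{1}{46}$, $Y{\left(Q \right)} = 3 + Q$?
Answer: $\frac{\sqrt{-2247192 + 138 i \sqrt{45115374}}}{138} \approx 2.1959 + 11.083 i$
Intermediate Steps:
$D = - \frac{1}{276}$ ($D = - \frac{1}{6 \cdot 46} = \left(- \frac{1}{6}\right) \frac{1}{46} = - \frac{1}{276} \approx -0.0036232$)
$G{\left(f,B \right)} = 3 + f + 2 B$ ($G{\left(f,B \right)} = \left(f + B\right) + \left(3 + B\right) = \left(B + f\right) + \left(3 + B\right) = 3 + f + 2 B$)
$g{\left(j,C \right)} = -14 + 2 C$ ($g{\left(j,C \right)} = 2 C - 14 = -14 + 2 C$)
$\sqrt{G{\left(-41,-40 \right)} + \sqrt{-2355 + g{\left(-17,D \right)}}} = \sqrt{\left(3 - 41 + 2 \left(-40\right)\right) + \sqrt{-2355 + \left(-14 + 2 \left(- \frac{1}{276}\right)\right)}} = \sqrt{\left(3 - 41 - 80\right) + \sqrt{-2355 - \frac{1933}{138}}} = \sqrt{-118 + \sqrt{-2355 - \frac{1933}{138}}} = \sqrt{-118 + \sqrt{- \frac{326923}{138}}} = \sqrt{-118 + \frac{i \sqrt{45115374}}{138}}$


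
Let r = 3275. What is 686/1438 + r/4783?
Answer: 3995294/3438977 ≈ 1.1618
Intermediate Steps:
686/1438 + r/4783 = 686/1438 + 3275/4783 = 686*(1/1438) + 3275*(1/4783) = 343/719 + 3275/4783 = 3995294/3438977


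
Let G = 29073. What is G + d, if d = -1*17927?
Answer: 11146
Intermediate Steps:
d = -17927
G + d = 29073 - 17927 = 11146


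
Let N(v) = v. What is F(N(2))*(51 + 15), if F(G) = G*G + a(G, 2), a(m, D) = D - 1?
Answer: 330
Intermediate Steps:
a(m, D) = -1 + D
F(G) = 1 + G² (F(G) = G*G + (-1 + 2) = G² + 1 = 1 + G²)
F(N(2))*(51 + 15) = (1 + 2²)*(51 + 15) = (1 + 4)*66 = 5*66 = 330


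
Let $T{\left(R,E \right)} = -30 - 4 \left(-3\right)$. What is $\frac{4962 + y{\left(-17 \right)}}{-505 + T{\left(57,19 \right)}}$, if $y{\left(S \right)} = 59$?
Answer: $- \frac{5021}{523} \approx -9.6004$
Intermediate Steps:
$T{\left(R,E \right)} = -18$ ($T{\left(R,E \right)} = -30 - -12 = -30 + 12 = -18$)
$\frac{4962 + y{\left(-17 \right)}}{-505 + T{\left(57,19 \right)}} = \frac{4962 + 59}{-505 - 18} = \frac{5021}{-523} = 5021 \left(- \frac{1}{523}\right) = - \frac{5021}{523}$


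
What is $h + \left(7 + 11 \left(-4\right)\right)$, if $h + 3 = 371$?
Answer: $331$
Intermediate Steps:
$h = 368$ ($h = -3 + 371 = 368$)
$h + \left(7 + 11 \left(-4\right)\right) = 368 + \left(7 + 11 \left(-4\right)\right) = 368 + \left(7 - 44\right) = 368 - 37 = 331$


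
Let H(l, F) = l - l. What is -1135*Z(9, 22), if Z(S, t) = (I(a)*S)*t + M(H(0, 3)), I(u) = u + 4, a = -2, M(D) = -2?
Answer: -447190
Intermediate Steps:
H(l, F) = 0
I(u) = 4 + u
Z(S, t) = -2 + 2*S*t (Z(S, t) = ((4 - 2)*S)*t - 2 = (2*S)*t - 2 = 2*S*t - 2 = -2 + 2*S*t)
-1135*Z(9, 22) = -1135*(-2 + 2*9*22) = -1135*(-2 + 396) = -1135*394 = -447190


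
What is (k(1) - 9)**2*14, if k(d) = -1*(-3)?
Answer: 504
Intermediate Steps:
k(d) = 3
(k(1) - 9)**2*14 = (3 - 9)**2*14 = (-6)**2*14 = 36*14 = 504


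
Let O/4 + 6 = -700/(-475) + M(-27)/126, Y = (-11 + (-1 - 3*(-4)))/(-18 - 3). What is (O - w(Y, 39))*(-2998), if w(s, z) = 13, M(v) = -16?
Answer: 113447318/1197 ≈ 94776.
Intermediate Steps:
Y = 0 (Y = (-11 + (-1 + 12))/(-21) = (-11 + 11)*(-1/21) = 0*(-1/21) = 0)
O = -22280/1197 (O = -24 + 4*(-700/(-475) - 16/126) = -24 + 4*(-700*(-1/475) - 16*1/126) = -24 + 4*(28/19 - 8/63) = -24 + 4*(1612/1197) = -24 + 6448/1197 = -22280/1197 ≈ -18.613)
(O - w(Y, 39))*(-2998) = (-22280/1197 - 1*13)*(-2998) = (-22280/1197 - 13)*(-2998) = -37841/1197*(-2998) = 113447318/1197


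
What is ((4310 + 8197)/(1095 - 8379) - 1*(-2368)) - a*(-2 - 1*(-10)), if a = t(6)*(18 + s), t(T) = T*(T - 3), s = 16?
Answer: -6142153/2428 ≈ -2529.7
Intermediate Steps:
t(T) = T*(-3 + T)
a = 612 (a = (6*(-3 + 6))*(18 + 16) = (6*3)*34 = 18*34 = 612)
((4310 + 8197)/(1095 - 8379) - 1*(-2368)) - a*(-2 - 1*(-10)) = ((4310 + 8197)/(1095 - 8379) - 1*(-2368)) - 612*(-2 - 1*(-10)) = (12507/(-7284) + 2368) - 612*(-2 + 10) = (12507*(-1/7284) + 2368) - 612*8 = (-4169/2428 + 2368) - 1*4896 = 5745335/2428 - 4896 = -6142153/2428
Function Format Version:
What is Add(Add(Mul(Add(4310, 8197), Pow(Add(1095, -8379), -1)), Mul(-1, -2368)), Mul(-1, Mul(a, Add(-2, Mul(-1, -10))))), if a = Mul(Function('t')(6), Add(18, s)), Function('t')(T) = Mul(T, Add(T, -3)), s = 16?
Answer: Rational(-6142153, 2428) ≈ -2529.7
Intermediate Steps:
Function('t')(T) = Mul(T, Add(-3, T))
a = 612 (a = Mul(Mul(6, Add(-3, 6)), Add(18, 16)) = Mul(Mul(6, 3), 34) = Mul(18, 34) = 612)
Add(Add(Mul(Add(4310, 8197), Pow(Add(1095, -8379), -1)), Mul(-1, -2368)), Mul(-1, Mul(a, Add(-2, Mul(-1, -10))))) = Add(Add(Mul(Add(4310, 8197), Pow(Add(1095, -8379), -1)), Mul(-1, -2368)), Mul(-1, Mul(612, Add(-2, Mul(-1, -10))))) = Add(Add(Mul(12507, Pow(-7284, -1)), 2368), Mul(-1, Mul(612, Add(-2, 10)))) = Add(Add(Mul(12507, Rational(-1, 7284)), 2368), Mul(-1, Mul(612, 8))) = Add(Add(Rational(-4169, 2428), 2368), Mul(-1, 4896)) = Add(Rational(5745335, 2428), -4896) = Rational(-6142153, 2428)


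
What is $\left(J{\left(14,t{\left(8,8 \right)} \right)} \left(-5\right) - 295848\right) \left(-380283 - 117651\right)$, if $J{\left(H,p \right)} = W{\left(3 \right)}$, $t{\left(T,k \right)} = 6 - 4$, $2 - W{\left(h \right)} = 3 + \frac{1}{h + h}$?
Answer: $147309873417$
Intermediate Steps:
$W{\left(h \right)} = -1 - \frac{1}{2 h}$ ($W{\left(h \right)} = 2 - \left(3 + \frac{1}{h + h}\right) = 2 - \left(3 + \frac{1}{2 h}\right) = -1 - \frac{1}{2 h}$)
$t{\left(T,k \right)} = 2$
$J{\left(H,p \right)} = - \frac{7}{6}$ ($J{\left(H,p \right)} = \frac{- \frac{1}{2} - 3}{3} = \frac{1}{3} \left(- \frac{7}{2}\right) = - \frac{7}{6}$)
$\left(J{\left(14,t{\left(8,8 \right)} \right)} \left(-5\right) - 295848\right) \left(-380283 - 117651\right) = \left(\left(- \frac{7}{6}\right) \left(-5\right) - 295848\right) \left(-380283 - 117651\right) = \left(\frac{35}{6} - 295848\right) \left(-497934\right) = \left(- \frac{1775053}{6}\right) \left(-497934\right) = 147309873417$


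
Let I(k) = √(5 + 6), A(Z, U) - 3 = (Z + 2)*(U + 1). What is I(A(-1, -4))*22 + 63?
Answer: 63 + 22*√11 ≈ 135.97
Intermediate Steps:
A(Z, U) = 3 + (1 + U)*(2 + Z) (A(Z, U) = 3 + (Z + 2)*(U + 1) = 3 + (2 + Z)*(1 + U) = 3 + (1 + U)*(2 + Z))
I(k) = √11
I(A(-1, -4))*22 + 63 = √11*22 + 63 = 22*√11 + 63 = 63 + 22*√11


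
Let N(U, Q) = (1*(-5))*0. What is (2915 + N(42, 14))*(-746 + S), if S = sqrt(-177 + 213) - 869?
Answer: -4690235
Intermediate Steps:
N(U, Q) = 0 (N(U, Q) = -5*0 = 0)
S = -863 (S = sqrt(36) - 869 = 6 - 869 = -863)
(2915 + N(42, 14))*(-746 + S) = (2915 + 0)*(-746 - 863) = 2915*(-1609) = -4690235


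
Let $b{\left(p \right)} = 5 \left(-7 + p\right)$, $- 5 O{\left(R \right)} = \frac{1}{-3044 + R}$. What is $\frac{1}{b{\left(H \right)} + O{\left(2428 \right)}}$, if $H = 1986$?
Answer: $\frac{3080}{30476601} \approx 0.00010106$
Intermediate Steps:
$O{\left(R \right)} = - \frac{1}{5 \left(-3044 + R\right)}$
$b{\left(p \right)} = -35 + 5 p$
$\frac{1}{b{\left(H \right)} + O{\left(2428 \right)}} = \frac{1}{\left(-35 + 5 \cdot 1986\right) - \frac{1}{-15220 + 5 \cdot 2428}} = \frac{1}{\left(-35 + 9930\right) - \frac{1}{-15220 + 12140}} = \frac{1}{9895 - \frac{1}{-3080}} = \frac{1}{9895 - - \frac{1}{3080}} = \frac{1}{9895 + \frac{1}{3080}} = \frac{1}{\frac{30476601}{3080}} = \frac{3080}{30476601}$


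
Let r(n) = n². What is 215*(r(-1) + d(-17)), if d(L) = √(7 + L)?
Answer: 215 + 215*I*√10 ≈ 215.0 + 679.89*I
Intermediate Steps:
215*(r(-1) + d(-17)) = 215*((-1)² + √(7 - 17)) = 215*(1 + √(-10)) = 215*(1 + I*√10) = 215 + 215*I*√10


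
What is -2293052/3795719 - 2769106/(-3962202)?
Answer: 712606518355/7519702706619 ≈ 0.094765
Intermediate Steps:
-2293052/3795719 - 2769106/(-3962202) = -2293052*1/3795719 - 2769106*(-1/3962202) = -2293052/3795719 + 1384553/1981101 = 712606518355/7519702706619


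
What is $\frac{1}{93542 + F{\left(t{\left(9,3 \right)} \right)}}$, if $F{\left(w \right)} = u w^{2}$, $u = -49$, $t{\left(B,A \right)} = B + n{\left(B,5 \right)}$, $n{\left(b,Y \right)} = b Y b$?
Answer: $- \frac{1}{8304862} \approx -1.2041 \cdot 10^{-7}$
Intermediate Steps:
$n{\left(b,Y \right)} = Y b^{2}$ ($n{\left(b,Y \right)} = Y b b = Y b^{2}$)
$t{\left(B,A \right)} = B + 5 B^{2}$
$F{\left(w \right)} = - 49 w^{2}$
$\frac{1}{93542 + F{\left(t{\left(9,3 \right)} \right)}} = \frac{1}{93542 - 49 \left(9 \left(1 + 5 \cdot 9\right)\right)^{2}} = \frac{1}{93542 - 49 \left(9 \left(1 + 45\right)\right)^{2}} = \frac{1}{93542 - 49 \left(9 \cdot 46\right)^{2}} = \frac{1}{93542 - 49 \cdot 414^{2}} = \frac{1}{93542 - 8398404} = \frac{1}{-8304862} = - \frac{1}{8304862}$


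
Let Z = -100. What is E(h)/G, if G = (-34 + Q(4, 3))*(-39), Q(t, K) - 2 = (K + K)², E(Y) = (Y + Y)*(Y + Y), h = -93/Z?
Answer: -2883/130000 ≈ -0.022177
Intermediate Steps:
h = 93/100 (h = -93/(-100) = -93*(-1/100) = 93/100 ≈ 0.93000)
E(Y) = 4*Y² (E(Y) = (2*Y)*(2*Y) = 4*Y²)
Q(t, K) = 2 + 4*K² (Q(t, K) = 2 + (K + K)² = 2 + (2*K)² = 2 + 4*K²)
G = -156 (G = (-34 + (2 + 4*3²))*(-39) = (-34 + (2 + 4*9))*(-39) = (-34 + (2 + 36))*(-39) = (-34 + 38)*(-39) = 4*(-39) = -156)
E(h)/G = (4*(93/100)²)/(-156) = (4*(8649/10000))*(-1/156) = (8649/2500)*(-1/156) = -2883/130000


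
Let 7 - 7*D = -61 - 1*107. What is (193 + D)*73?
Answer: 15914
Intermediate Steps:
D = 25 (D = 1 - (-61 - 1*107)/7 = 1 - (-61 - 107)/7 = 1 - ⅐*(-168) = 1 + 24 = 25)
(193 + D)*73 = (193 + 25)*73 = 218*73 = 15914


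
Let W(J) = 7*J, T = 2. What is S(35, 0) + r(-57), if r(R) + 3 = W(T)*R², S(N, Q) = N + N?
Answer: 45553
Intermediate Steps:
S(N, Q) = 2*N
r(R) = -3 + 14*R² (r(R) = -3 + (7*2)*R² = -3 + 14*R²)
S(35, 0) + r(-57) = 2*35 + (-3 + 14*(-57)²) = 70 + (-3 + 14*3249) = 70 + (-3 + 45486) = 70 + 45483 = 45553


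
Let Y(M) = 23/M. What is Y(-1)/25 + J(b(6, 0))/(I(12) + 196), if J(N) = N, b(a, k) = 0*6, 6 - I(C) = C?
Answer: -23/25 ≈ -0.92000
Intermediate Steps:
I(C) = 6 - C
b(a, k) = 0
Y(-1)/25 + J(b(6, 0))/(I(12) + 196) = (23/(-1))/25 + 0/((6 - 1*12) + 196) = (23*(-1))*(1/25) + 0/((6 - 12) + 196) = -23*1/25 + 0/(-6 + 196) = -23/25 + 0/190 = -23/25 + 0*(1/190) = -23/25 + 0 = -23/25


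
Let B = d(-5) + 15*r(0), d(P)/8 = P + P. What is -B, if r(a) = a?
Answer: 80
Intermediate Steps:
d(P) = 16*P (d(P) = 8*(P + P) = 8*(2*P) = 16*P)
B = -80 (B = 16*(-5) + 15*0 = -80 + 0 = -80)
-B = -1*(-80) = 80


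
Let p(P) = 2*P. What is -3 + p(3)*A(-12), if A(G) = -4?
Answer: -27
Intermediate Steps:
-3 + p(3)*A(-12) = -3 + (2*3)*(-4) = -3 + 6*(-4) = -3 - 24 = -27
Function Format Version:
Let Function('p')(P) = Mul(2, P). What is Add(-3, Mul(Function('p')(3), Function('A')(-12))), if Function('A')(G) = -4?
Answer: -27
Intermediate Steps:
Add(-3, Mul(Function('p')(3), Function('A')(-12))) = Add(-3, Mul(Mul(2, 3), -4)) = Add(-3, Mul(6, -4)) = Add(-3, -24) = -27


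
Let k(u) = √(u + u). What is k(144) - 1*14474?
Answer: -14474 + 12*√2 ≈ -14457.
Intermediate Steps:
k(u) = √2*√u (k(u) = √(2*u) = √2*√u)
k(144) - 1*14474 = √2*√144 - 1*14474 = √2*12 - 14474 = 12*√2 - 14474 = -14474 + 12*√2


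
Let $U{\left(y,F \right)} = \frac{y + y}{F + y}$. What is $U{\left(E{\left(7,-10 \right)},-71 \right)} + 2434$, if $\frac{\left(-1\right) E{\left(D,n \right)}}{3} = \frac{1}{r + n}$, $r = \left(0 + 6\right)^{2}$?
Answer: $\frac{4500472}{1849} \approx 2434.0$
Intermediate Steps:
$r = 36$ ($r = 6^{2} = 36$)
$E{\left(D,n \right)} = - \frac{3}{36 + n}$
$U{\left(y,F \right)} = \frac{2 y}{F + y}$
$U{\left(E{\left(7,-10 \right)},-71 \right)} + 2434 = \frac{2 \left(- \frac{3}{36 - 10}\right)}{-71 - \frac{3}{36 - 10}} + 2434 = \frac{2 \left(- \frac{3}{26}\right)}{-71 - \frac{3}{26}} + 2434 = \frac{2 \left(\left(-3\right) \frac{1}{26}\right)}{-71 - \frac{3}{26}} + 2434 = 2 \left(- \frac{3}{26}\right) \frac{1}{-71 - \frac{3}{26}} + 2434 = 2 \left(- \frac{3}{26}\right) \frac{1}{- \frac{1849}{26}} + 2434 = 2 \left(- \frac{3}{26}\right) \left(- \frac{26}{1849}\right) + 2434 = \frac{6}{1849} + 2434 = \frac{4500472}{1849}$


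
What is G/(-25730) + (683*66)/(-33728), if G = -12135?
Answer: -1210593/1399712 ≈ -0.86489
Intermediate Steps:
G/(-25730) + (683*66)/(-33728) = -12135/(-25730) + (683*66)/(-33728) = -12135*(-1/25730) + 45078*(-1/33728) = 2427/5146 - 22539/16864 = -1210593/1399712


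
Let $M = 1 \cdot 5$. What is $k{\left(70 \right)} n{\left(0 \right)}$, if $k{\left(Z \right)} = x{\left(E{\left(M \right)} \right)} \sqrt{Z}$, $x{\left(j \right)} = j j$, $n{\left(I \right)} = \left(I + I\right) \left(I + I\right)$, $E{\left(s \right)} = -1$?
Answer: $0$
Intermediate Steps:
$M = 5$
$n{\left(I \right)} = 4 I^{2}$ ($n{\left(I \right)} = 2 I 2 I = 4 I^{2}$)
$x{\left(j \right)} = j^{2}$
$k{\left(Z \right)} = \sqrt{Z}$ ($k{\left(Z \right)} = \left(-1\right)^{2} \sqrt{Z} = 1 \sqrt{Z} = \sqrt{Z}$)
$k{\left(70 \right)} n{\left(0 \right)} = \sqrt{70} \cdot 4 \cdot 0^{2} = \sqrt{70} \cdot 4 \cdot 0 = \sqrt{70} \cdot 0 = 0$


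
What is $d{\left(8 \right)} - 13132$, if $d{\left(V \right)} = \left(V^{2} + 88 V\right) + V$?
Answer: $-12356$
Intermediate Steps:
$d{\left(V \right)} = V^{2} + 89 V$
$d{\left(8 \right)} - 13132 = 8 \left(89 + 8\right) - 13132 = 8 \cdot 97 - 13132 = 776 - 13132 = -12356$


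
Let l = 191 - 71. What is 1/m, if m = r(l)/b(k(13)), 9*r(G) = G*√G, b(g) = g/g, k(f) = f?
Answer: √30/800 ≈ 0.0068465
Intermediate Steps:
b(g) = 1
l = 120
r(G) = G^(3/2)/9 (r(G) = (G*√G)/9 = G^(3/2)/9)
m = 80*√30/3 (m = (120^(3/2)/9)/1 = ((240*√30)/9)*1 = (80*√30/3)*1 = 80*√30/3 ≈ 146.06)
1/m = 1/(80*√30/3) = √30/800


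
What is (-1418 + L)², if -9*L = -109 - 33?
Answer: 159264400/81 ≈ 1.9662e+6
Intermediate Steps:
L = 142/9 (L = -(-109 - 33)/9 = -⅑*(-142) = 142/9 ≈ 15.778)
(-1418 + L)² = (-1418 + 142/9)² = (-12620/9)² = 159264400/81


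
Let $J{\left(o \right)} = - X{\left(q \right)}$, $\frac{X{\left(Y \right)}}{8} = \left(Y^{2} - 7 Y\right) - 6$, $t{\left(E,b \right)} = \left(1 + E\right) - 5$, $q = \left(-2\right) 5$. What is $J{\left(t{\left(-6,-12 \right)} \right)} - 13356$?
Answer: $-14668$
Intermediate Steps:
$q = -10$
$t{\left(E,b \right)} = -4 + E$
$X{\left(Y \right)} = -48 - 56 Y + 8 Y^{2}$ ($X{\left(Y \right)} = 8 \left(\left(Y^{2} - 7 Y\right) - 6\right) = 8 \left(-6 + Y^{2} - 7 Y\right) = -48 - 56 Y + 8 Y^{2}$)
$J{\left(o \right)} = -1312$ ($J{\left(o \right)} = - (-48 - -560 + 8 \left(-10\right)^{2}) = - (-48 + 560 + 8 \cdot 100) = - (-48 + 560 + 800) = \left(-1\right) 1312 = -1312$)
$J{\left(t{\left(-6,-12 \right)} \right)} - 13356 = -1312 - 13356 = -14668$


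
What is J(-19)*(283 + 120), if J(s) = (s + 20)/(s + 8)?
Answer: -403/11 ≈ -36.636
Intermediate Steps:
J(s) = (20 + s)/(8 + s)
J(-19)*(283 + 120) = ((20 - 19)/(8 - 19))*(283 + 120) = (1/(-11))*403 = -1/11*1*403 = -1/11*403 = -403/11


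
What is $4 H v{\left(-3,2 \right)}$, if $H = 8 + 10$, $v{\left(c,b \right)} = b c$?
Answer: $-432$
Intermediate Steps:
$H = 18$
$4 H v{\left(-3,2 \right)} = 4 \cdot 18 \cdot 2 \left(-3\right) = 72 \left(-6\right) = -432$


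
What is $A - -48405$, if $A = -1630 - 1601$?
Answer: $45174$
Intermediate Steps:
$A = -3231$ ($A = -1630 - 1601 = -3231$)
$A - -48405 = -3231 - -48405 = -3231 + 48405 = 45174$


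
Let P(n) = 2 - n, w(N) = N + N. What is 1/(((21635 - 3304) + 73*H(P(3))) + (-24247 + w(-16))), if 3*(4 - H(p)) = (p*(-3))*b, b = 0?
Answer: -1/5656 ≈ -0.00017680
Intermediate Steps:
w(N) = 2*N
H(p) = 4 (H(p) = 4 - p*(-3)*0/3 = 4 - (-3*p)*0/3 = 4 - 1/3*0 = 4 + 0 = 4)
1/(((21635 - 3304) + 73*H(P(3))) + (-24247 + w(-16))) = 1/(((21635 - 3304) + 73*4) + (-24247 + 2*(-16))) = 1/((18331 + 292) + (-24247 - 32)) = 1/(18623 - 24279) = 1/(-5656) = -1/5656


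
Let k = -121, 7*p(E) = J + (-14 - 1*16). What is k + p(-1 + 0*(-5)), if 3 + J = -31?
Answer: -911/7 ≈ -130.14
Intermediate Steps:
J = -34 (J = -3 - 31 = -34)
p(E) = -64/7 (p(E) = (-34 + (-14 - 1*16))/7 = (-34 + (-14 - 16))/7 = (-34 - 30)/7 = (⅐)*(-64) = -64/7)
k + p(-1 + 0*(-5)) = -121 - 64/7 = -911/7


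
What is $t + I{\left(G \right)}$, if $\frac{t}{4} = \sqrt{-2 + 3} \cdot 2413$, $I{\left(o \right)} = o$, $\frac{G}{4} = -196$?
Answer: $8868$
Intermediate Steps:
$G = -784$ ($G = 4 \left(-196\right) = -784$)
$t = 9652$ ($t = 4 \sqrt{-2 + 3} \cdot 2413 = 4 \sqrt{1} \cdot 2413 = 4 \cdot 1 \cdot 2413 = 4 \cdot 2413 = 9652$)
$t + I{\left(G \right)} = 9652 - 784 = 8868$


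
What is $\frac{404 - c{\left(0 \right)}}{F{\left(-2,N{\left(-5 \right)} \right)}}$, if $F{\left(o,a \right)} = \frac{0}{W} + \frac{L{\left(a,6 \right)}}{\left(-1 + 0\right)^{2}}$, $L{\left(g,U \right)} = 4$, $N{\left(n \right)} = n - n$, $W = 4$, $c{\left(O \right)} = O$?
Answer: $101$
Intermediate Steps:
$N{\left(n \right)} = 0$
$F{\left(o,a \right)} = 4$ ($F{\left(o,a \right)} = \frac{0}{4} + \frac{4}{\left(-1 + 0\right)^{2}} = 0 \cdot \frac{1}{4} + \frac{4}{\left(-1\right)^{2}} = 0 + \frac{4}{1} = 0 + 4 \cdot 1 = 0 + 4 = 4$)
$\frac{404 - c{\left(0 \right)}}{F{\left(-2,N{\left(-5 \right)} \right)}} = \frac{404 - 0}{4} = \left(404 + 0\right) \frac{1}{4} = 404 \cdot \frac{1}{4} = 101$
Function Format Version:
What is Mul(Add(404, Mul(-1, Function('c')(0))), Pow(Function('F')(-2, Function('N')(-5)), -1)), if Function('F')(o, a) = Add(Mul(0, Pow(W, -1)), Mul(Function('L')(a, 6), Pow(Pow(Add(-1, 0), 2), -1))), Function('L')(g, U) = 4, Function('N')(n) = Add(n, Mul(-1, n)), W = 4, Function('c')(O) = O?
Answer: 101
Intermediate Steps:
Function('N')(n) = 0
Function('F')(o, a) = 4 (Function('F')(o, a) = Add(Mul(0, Pow(4, -1)), Mul(4, Pow(Pow(Add(-1, 0), 2), -1))) = Add(Mul(0, Rational(1, 4)), Mul(4, Pow(Pow(-1, 2), -1))) = Add(0, Mul(4, Pow(1, -1))) = Add(0, Mul(4, 1)) = Add(0, 4) = 4)
Mul(Add(404, Mul(-1, Function('c')(0))), Pow(Function('F')(-2, Function('N')(-5)), -1)) = Mul(Add(404, Mul(-1, 0)), Pow(4, -1)) = Mul(Add(404, 0), Rational(1, 4)) = Mul(404, Rational(1, 4)) = 101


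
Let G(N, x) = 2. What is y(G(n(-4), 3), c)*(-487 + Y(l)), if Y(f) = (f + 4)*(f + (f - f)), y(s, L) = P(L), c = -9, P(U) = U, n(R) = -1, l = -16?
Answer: 2655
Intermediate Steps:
y(s, L) = L
Y(f) = f*(4 + f) (Y(f) = (4 + f)*(f + 0) = (4 + f)*f = f*(4 + f))
y(G(n(-4), 3), c)*(-487 + Y(l)) = -9*(-487 - 16*(4 - 16)) = -9*(-487 - 16*(-12)) = -9*(-487 + 192) = -9*(-295) = 2655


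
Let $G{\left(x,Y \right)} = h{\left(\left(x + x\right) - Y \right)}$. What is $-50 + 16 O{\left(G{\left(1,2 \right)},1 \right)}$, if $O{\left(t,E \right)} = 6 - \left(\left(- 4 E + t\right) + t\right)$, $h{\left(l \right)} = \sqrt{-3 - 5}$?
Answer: $110 - 64 i \sqrt{2} \approx 110.0 - 90.51 i$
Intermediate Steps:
$h{\left(l \right)} = 2 i \sqrt{2}$ ($h{\left(l \right)} = \sqrt{-8} = 2 i \sqrt{2}$)
$G{\left(x,Y \right)} = 2 i \sqrt{2}$
$O{\left(t,E \right)} = 6 - 2 t + 4 E$ ($O{\left(t,E \right)} = 6 - \left(\left(t - 4 E\right) + t\right) = 6 - \left(- 4 E + 2 t\right) = 6 + \left(- 2 t + 4 E\right) = 6 - 2 t + 4 E$)
$-50 + 16 O{\left(G{\left(1,2 \right)},1 \right)} = -50 + 16 \left(6 - 2 \cdot 2 i \sqrt{2} + 4 \cdot 1\right) = -50 + 16 \left(6 - 4 i \sqrt{2} + 4\right) = -50 + 16 \left(10 - 4 i \sqrt{2}\right) = -50 + \left(160 - 64 i \sqrt{2}\right) = 110 - 64 i \sqrt{2}$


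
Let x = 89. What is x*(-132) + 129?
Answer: -11619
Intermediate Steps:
x*(-132) + 129 = 89*(-132) + 129 = -11748 + 129 = -11619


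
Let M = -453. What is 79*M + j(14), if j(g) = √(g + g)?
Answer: -35787 + 2*√7 ≈ -35782.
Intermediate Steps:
j(g) = √2*√g (j(g) = √(2*g) = √2*√g)
79*M + j(14) = 79*(-453) + √2*√14 = -35787 + 2*√7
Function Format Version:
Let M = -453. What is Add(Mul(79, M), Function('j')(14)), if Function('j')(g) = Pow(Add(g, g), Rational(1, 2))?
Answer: Add(-35787, Mul(2, Pow(7, Rational(1, 2)))) ≈ -35782.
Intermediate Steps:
Function('j')(g) = Mul(Pow(2, Rational(1, 2)), Pow(g, Rational(1, 2))) (Function('j')(g) = Pow(Mul(2, g), Rational(1, 2)) = Mul(Pow(2, Rational(1, 2)), Pow(g, Rational(1, 2))))
Add(Mul(79, M), Function('j')(14)) = Add(Mul(79, -453), Mul(Pow(2, Rational(1, 2)), Pow(14, Rational(1, 2)))) = Add(-35787, Mul(2, Pow(7, Rational(1, 2))))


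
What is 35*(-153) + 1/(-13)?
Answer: -69616/13 ≈ -5355.1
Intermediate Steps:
35*(-153) + 1/(-13) = -5355 - 1/13 = -69616/13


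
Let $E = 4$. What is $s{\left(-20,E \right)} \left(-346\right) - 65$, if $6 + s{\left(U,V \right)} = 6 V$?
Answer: $-6293$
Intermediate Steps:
$s{\left(U,V \right)} = -6 + 6 V$
$s{\left(-20,E \right)} \left(-346\right) - 65 = \left(-6 + 6 \cdot 4\right) \left(-346\right) - 65 = \left(-6 + 24\right) \left(-346\right) - 65 = 18 \left(-346\right) - 65 = -6228 - 65 = -6293$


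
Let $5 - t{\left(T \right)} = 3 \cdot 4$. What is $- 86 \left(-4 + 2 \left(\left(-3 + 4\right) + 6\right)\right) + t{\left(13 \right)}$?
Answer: $-867$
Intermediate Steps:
$t{\left(T \right)} = -7$ ($t{\left(T \right)} = 5 - 3 \cdot 4 = 5 - 12 = -7$)
$- 86 \left(-4 + 2 \left(\left(-3 + 4\right) + 6\right)\right) + t{\left(13 \right)} = - 86 \left(-4 + 2 \left(\left(-3 + 4\right) + 6\right)\right) - 7 = - 86 \left(-4 + 2 \left(1 + 6\right)\right) - 7 = - 86 \left(-4 + 2 \cdot 7\right) - 7 = - 86 \left(-4 + 14\right) - 7 = \left(-86\right) 10 - 7 = -860 - 7 = -867$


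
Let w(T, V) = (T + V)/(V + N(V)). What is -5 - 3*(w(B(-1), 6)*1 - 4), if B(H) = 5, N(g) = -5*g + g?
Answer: 53/6 ≈ 8.8333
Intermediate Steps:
N(g) = -4*g
w(T, V) = -(T + V)/(3*V) (w(T, V) = (T + V)/(V - 4*V) = (T + V)/((-3*V)) = (T + V)*(-1/(3*V)) = -(T + V)/(3*V))
-5 - 3*(w(B(-1), 6)*1 - 4) = -5 - 3*(((⅓)*(-1*5 - 1*6)/6)*1 - 4) = -5 - 3*(((⅓)*(⅙)*(-5 - 6))*1 - 4) = -5 - 3*(((⅓)*(⅙)*(-11))*1 - 4) = -5 - 3*(-11/18*1 - 4) = -5 - 3*(-11/18 - 4) = -5 - 3*(-83/18) = -5 + 83/6 = 53/6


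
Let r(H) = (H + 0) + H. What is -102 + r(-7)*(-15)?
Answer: 108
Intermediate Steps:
r(H) = 2*H (r(H) = H + H = 2*H)
-102 + r(-7)*(-15) = -102 + (2*(-7))*(-15) = -102 - 14*(-15) = -102 + 210 = 108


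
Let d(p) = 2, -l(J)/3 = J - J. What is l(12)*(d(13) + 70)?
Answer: 0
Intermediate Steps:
l(J) = 0 (l(J) = -3*(J - J) = -3*0 = 0)
l(12)*(d(13) + 70) = 0*(2 + 70) = 0*72 = 0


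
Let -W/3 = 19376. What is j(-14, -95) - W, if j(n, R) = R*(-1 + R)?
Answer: 67248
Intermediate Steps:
W = -58128 (W = -3*19376 = -58128)
j(-14, -95) - W = -95*(-1 - 95) - 1*(-58128) = -95*(-96) + 58128 = 9120 + 58128 = 67248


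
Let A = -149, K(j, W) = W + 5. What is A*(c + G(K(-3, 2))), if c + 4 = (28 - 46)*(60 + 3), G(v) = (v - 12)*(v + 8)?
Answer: 180737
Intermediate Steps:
K(j, W) = 5 + W
G(v) = (-12 + v)*(8 + v)
c = -1138 (c = -4 + (28 - 46)*(60 + 3) = -4 - 18*63 = -4 - 1134 = -1138)
A*(c + G(K(-3, 2))) = -149*(-1138 + (-96 + (5 + 2)² - 4*(5 + 2))) = -149*(-1138 + (-96 + 7² - 4*7)) = -149*(-1138 + (-96 + 49 - 28)) = -149*(-1138 - 75) = -149*(-1213) = 180737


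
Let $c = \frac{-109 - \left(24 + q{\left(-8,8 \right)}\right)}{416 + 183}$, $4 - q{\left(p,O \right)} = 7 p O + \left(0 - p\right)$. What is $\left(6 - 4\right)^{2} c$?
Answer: $- \frac{2308}{599} \approx -3.8531$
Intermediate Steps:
$q{\left(p,O \right)} = 4 + p - 7 O p$ ($q{\left(p,O \right)} = 4 - \left(7 p O + \left(0 - p\right)\right) = 4 - \left(7 O p - p\right) = 4 - \left(- p + 7 O p\right) = 4 + p - 7 O p$)
$c = - \frac{577}{599}$ ($c = \frac{-109 - \left(20 - 56 \left(-8\right)\right)}{416 + 183} = \frac{-109 - 468}{599} = \left(-109 - 468\right) \frac{1}{599} = \left(-577\right) \frac{1}{599} = - \frac{577}{599} \approx -0.96327$)
$\left(6 - 4\right)^{2} c = \left(6 - 4\right)^{2} \left(- \frac{577}{599}\right) = 2^{2} \left(- \frac{577}{599}\right) = 4 \left(- \frac{577}{599}\right) = - \frac{2308}{599}$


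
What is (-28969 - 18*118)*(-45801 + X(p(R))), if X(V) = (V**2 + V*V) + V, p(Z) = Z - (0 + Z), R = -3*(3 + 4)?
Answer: 1424090493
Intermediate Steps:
R = -21 (R = -3*7 = -21)
p(Z) = 0 (p(Z) = Z - Z = 0)
X(V) = V + 2*V**2 (X(V) = (V**2 + V**2) + V = 2*V**2 + V = V + 2*V**2)
(-28969 - 18*118)*(-45801 + X(p(R))) = (-28969 - 18*118)*(-45801 + 0*(1 + 2*0)) = (-28969 - 2124)*(-45801 + 0*(1 + 0)) = -31093*(-45801 + 0*1) = -31093*(-45801 + 0) = -31093*(-45801) = 1424090493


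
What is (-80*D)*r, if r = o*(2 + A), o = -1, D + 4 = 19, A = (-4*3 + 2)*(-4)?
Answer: 50400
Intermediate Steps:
A = 40 (A = (-12 + 2)*(-4) = -10*(-4) = 40)
D = 15 (D = -4 + 19 = 15)
r = -42 (r = -(2 + 40) = -1*42 = -42)
(-80*D)*r = -80*15*(-42) = -1200*(-42) = 50400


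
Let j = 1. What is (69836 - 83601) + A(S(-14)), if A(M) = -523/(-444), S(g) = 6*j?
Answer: -6111137/444 ≈ -13764.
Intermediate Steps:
S(g) = 6 (S(g) = 6*1 = 6)
A(M) = 523/444 (A(M) = -523*(-1/444) = 523/444)
(69836 - 83601) + A(S(-14)) = (69836 - 83601) + 523/444 = -13765 + 523/444 = -6111137/444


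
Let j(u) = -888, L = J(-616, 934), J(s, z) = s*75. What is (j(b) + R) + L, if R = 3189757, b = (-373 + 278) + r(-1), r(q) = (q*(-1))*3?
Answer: 3142669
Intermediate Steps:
r(q) = -3*q (r(q) = -q*3 = -3*q)
J(s, z) = 75*s
b = -92 (b = (-373 + 278) - 3*(-1) = -95 + 3 = -92)
L = -46200 (L = 75*(-616) = -46200)
(j(b) + R) + L = (-888 + 3189757) - 46200 = 3188869 - 46200 = 3142669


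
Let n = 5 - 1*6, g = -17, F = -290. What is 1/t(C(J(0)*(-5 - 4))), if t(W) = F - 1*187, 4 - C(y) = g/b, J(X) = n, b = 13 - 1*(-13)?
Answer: -1/477 ≈ -0.0020964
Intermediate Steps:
n = -1 (n = 5 - 6 = -1)
b = 26 (b = 13 + 13 = 26)
J(X) = -1
C(y) = 121/26 (C(y) = 4 - (-17)/26 = 4 - 1*(-17/26) = 4 + 17/26 = 121/26)
t(W) = -477 (t(W) = -290 - 1*187 = -290 - 187 = -477)
1/t(C(J(0)*(-5 - 4))) = 1/(-477) = -1/477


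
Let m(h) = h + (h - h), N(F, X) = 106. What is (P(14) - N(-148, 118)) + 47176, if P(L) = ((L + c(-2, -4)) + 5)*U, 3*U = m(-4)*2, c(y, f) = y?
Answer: 141074/3 ≈ 47025.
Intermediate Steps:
m(h) = h (m(h) = h + 0 = h)
U = -8/3 (U = (-4*2)/3 = (⅓)*(-8) = -8/3 ≈ -2.6667)
P(L) = -8 - 8*L/3 (P(L) = ((L - 2) + 5)*(-8/3) = ((-2 + L) + 5)*(-8/3) = (3 + L)*(-8/3) = -8 - 8*L/3)
(P(14) - N(-148, 118)) + 47176 = ((-8 - 8/3*14) - 1*106) + 47176 = ((-8 - 112/3) - 106) + 47176 = (-136/3 - 106) + 47176 = -454/3 + 47176 = 141074/3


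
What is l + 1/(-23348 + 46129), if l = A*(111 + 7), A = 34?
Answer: 91397373/22781 ≈ 4012.0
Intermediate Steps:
l = 4012 (l = 34*(111 + 7) = 34*118 = 4012)
l + 1/(-23348 + 46129) = 4012 + 1/(-23348 + 46129) = 4012 + 1/22781 = 91397373/22781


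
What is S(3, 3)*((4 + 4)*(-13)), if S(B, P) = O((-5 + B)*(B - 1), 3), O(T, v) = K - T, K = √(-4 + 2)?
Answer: -416 - 104*I*√2 ≈ -416.0 - 147.08*I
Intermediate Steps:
K = I*√2 (K = √(-2) = I*√2 ≈ 1.4142*I)
O(T, v) = -T + I*√2 (O(T, v) = I*√2 - T = -T + I*√2)
S(B, P) = I*√2 - (-1 + B)*(-5 + B) (S(B, P) = -(-5 + B)*(B - 1) + I*√2 = -(-5 + B)*(-1 + B) + I*√2 = -(-1 + B)*(-5 + B) + I*√2 = I*√2 - (-1 + B)*(-5 + B))
S(3, 3)*((4 + 4)*(-13)) = (-5 - 1*3² + 6*3 + I*√2)*((4 + 4)*(-13)) = (-5 - 1*9 + 18 + I*√2)*(8*(-13)) = (-5 - 9 + 18 + I*√2)*(-104) = (4 + I*√2)*(-104) = -416 - 104*I*√2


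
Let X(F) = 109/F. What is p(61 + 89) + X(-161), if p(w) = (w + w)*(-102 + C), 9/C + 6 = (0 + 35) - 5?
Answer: -9817193/322 ≈ -30488.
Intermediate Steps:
C = 3/8 (C = 9/(-6 + ((0 + 35) - 5)) = 9/(-6 + (35 - 5)) = 9/(-6 + 30) = 9/24 = 9*(1/24) = 3/8 ≈ 0.37500)
p(w) = -813*w/4 (p(w) = (w + w)*(-102 + 3/8) = (2*w)*(-813/8) = -813*w/4)
p(61 + 89) + X(-161) = -813*(61 + 89)/4 + 109/(-161) = -813/4*150 + 109*(-1/161) = -60975/2 - 109/161 = -9817193/322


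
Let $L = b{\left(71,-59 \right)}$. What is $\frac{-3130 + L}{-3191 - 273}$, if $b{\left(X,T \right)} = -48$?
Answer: $\frac{1589}{1732} \approx 0.91744$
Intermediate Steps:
$L = -48$
$\frac{-3130 + L}{-3191 - 273} = \frac{-3130 - 48}{-3191 - 273} = - \frac{3178}{-3464} = \left(-3178\right) \left(- \frac{1}{3464}\right) = \frac{1589}{1732}$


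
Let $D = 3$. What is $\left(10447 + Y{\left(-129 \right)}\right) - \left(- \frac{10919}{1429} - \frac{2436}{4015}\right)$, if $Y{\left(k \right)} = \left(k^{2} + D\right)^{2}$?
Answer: $\frac{1589459927626434}{5737435} \approx 2.7703 \cdot 10^{8}$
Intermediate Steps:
$Y{\left(k \right)} = \left(3 + k^{2}\right)^{2}$ ($Y{\left(k \right)} = \left(k^{2} + 3\right)^{2} = \left(3 + k^{2}\right)^{2}$)
$\left(10447 + Y{\left(-129 \right)}\right) - \left(- \frac{10919}{1429} - \frac{2436}{4015}\right) = \left(10447 + \left(3 + \left(-129\right)^{2}\right)^{2}\right) - \left(- \frac{10919}{1429} - \frac{2436}{4015}\right) = \left(10447 + \left(3 + 16641\right)^{2}\right) - - \frac{47320829}{5737435} = \left(10447 + 16644^{2}\right) + \left(\frac{10919}{1429} + \frac{2436}{4015}\right) = \left(10447 + 277022736\right) + \frac{47320829}{5737435} = 277033183 + \frac{47320829}{5737435} = \frac{1589459927626434}{5737435}$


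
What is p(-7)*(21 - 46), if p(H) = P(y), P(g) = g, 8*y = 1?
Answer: -25/8 ≈ -3.1250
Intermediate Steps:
y = 1/8 (y = (1/8)*1 = 1/8 ≈ 0.12500)
p(H) = 1/8
p(-7)*(21 - 46) = (21 - 46)/8 = (1/8)*(-25) = -25/8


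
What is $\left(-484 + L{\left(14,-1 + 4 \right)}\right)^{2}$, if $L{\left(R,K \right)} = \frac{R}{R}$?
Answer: $233289$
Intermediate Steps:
$L{\left(R,K \right)} = 1$
$\left(-484 + L{\left(14,-1 + 4 \right)}\right)^{2} = \left(-484 + 1\right)^{2} = \left(-483\right)^{2} = 233289$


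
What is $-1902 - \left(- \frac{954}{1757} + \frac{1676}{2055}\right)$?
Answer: $- \frac{6868412032}{3610635} \approx -1902.3$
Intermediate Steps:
$-1902 - \left(- \frac{954}{1757} + \frac{1676}{2055}\right) = -1902 - \frac{984262}{3610635} = - \frac{6868412032}{3610635}$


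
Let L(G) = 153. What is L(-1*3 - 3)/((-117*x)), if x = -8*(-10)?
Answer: -17/1040 ≈ -0.016346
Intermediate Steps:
x = 80
L(-1*3 - 3)/((-117*x)) = 153/((-117*80)) = 153/(-9360) = 153*(-1/9360) = -17/1040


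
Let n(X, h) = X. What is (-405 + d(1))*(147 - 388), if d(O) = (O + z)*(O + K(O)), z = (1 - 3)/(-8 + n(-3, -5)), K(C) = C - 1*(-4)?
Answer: 1054857/11 ≈ 95896.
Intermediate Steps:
K(C) = 4 + C (K(C) = C + 4 = 4 + C)
z = 2/11 (z = (1 - 3)/(-8 - 3) = -2/(-11) = -2*(-1/11) = 2/11 ≈ 0.18182)
d(O) = (4 + 2*O)*(2/11 + O) (d(O) = (O + 2/11)*(O + (4 + O)) = (2/11 + O)*(4 + 2*O) = (4 + 2*O)*(2/11 + O))
(-405 + d(1))*(147 - 388) = (-405 + (8/11 + 2*1² + (48/11)*1))*(147 - 388) = (-405 + (8/11 + 2*1 + 48/11))*(-241) = (-405 + (8/11 + 2 + 48/11))*(-241) = (-405 + 78/11)*(-241) = -4377/11*(-241) = 1054857/11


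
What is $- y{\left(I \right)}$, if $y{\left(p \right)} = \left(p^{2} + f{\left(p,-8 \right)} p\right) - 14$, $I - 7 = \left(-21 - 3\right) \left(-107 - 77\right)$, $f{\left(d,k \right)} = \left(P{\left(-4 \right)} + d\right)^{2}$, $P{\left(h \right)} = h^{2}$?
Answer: $-87173543898$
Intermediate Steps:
$f{\left(d,k \right)} = \left(16 + d\right)^{2}$ ($f{\left(d,k \right)} = \left(\left(-4\right)^{2} + d\right)^{2} = \left(16 + d\right)^{2}$)
$I = 4423$ ($I = 7 + \left(-21 - 3\right) \left(-107 - 77\right) = 7 - -4416 = 7 + 4416 = 4423$)
$y{\left(p \right)} = -14 + p^{2} + p \left(16 + p\right)^{2}$ ($y{\left(p \right)} = \left(p^{2} + \left(16 + p\right)^{2} p\right) - 14 = \left(p^{2} + p \left(16 + p\right)^{2}\right) - 14 = -14 + p^{2} + p \left(16 + p\right)^{2}$)
$- y{\left(I \right)} = - (-14 + 4423^{2} + 4423 \left(16 + 4423\right)^{2}) = - (-14 + 19562929 + 4423 \cdot 4439^{2}) = - (-14 + 19562929 + 4423 \cdot 19704721) = - (-14 + 19562929 + 87153980983) = \left(-1\right) 87173543898 = -87173543898$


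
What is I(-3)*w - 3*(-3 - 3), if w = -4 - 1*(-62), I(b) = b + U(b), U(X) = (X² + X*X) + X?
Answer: 714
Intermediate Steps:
U(X) = X + 2*X² (U(X) = (X² + X²) + X = 2*X² + X = X + 2*X²)
I(b) = b + b*(1 + 2*b)
w = 58 (w = -4 + 62 = 58)
I(-3)*w - 3*(-3 - 3) = (2*(-3)*(1 - 3))*58 - 3*(-3 - 3) = (2*(-3)*(-2))*58 - 3*(-6) = 12*58 + 18 = 696 + 18 = 714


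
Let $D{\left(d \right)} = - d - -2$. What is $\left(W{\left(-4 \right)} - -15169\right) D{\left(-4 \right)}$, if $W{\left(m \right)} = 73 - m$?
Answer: $91476$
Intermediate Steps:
$D{\left(d \right)} = 2 - d$ ($D{\left(d \right)} = - d + 2 = 2 - d$)
$\left(W{\left(-4 \right)} - -15169\right) D{\left(-4 \right)} = \left(\left(73 - -4\right) - -15169\right) \left(2 - -4\right) = \left(\left(73 + 4\right) + 15169\right) \left(2 + 4\right) = \left(77 + 15169\right) 6 = 15246 \cdot 6 = 91476$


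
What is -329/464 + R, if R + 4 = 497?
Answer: 228423/464 ≈ 492.29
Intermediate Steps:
R = 493 (R = -4 + 497 = 493)
-329/464 + R = -329/464 + 493 = 228423/464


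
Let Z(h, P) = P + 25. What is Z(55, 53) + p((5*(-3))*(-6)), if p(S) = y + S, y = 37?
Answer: 205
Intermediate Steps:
Z(h, P) = 25 + P
p(S) = 37 + S
Z(55, 53) + p((5*(-3))*(-6)) = (25 + 53) + (37 + (5*(-3))*(-6)) = 78 + (37 - 15*(-6)) = 78 + (37 + 90) = 78 + 127 = 205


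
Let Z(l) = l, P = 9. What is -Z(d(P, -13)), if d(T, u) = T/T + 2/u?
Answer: -11/13 ≈ -0.84615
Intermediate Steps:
d(T, u) = 1 + 2/u
-Z(d(P, -13)) = -(2 - 13)/(-13) = -(-1)*(-11)/13 = -1*11/13 = -11/13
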